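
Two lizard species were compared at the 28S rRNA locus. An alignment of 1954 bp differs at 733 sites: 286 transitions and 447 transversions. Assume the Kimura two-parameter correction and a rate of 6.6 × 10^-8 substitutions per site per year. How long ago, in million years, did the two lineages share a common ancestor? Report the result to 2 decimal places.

3.95

P = 286/1954 ≈ 0.146366 and Q = 447/1954 ≈ 0.228762.
Under the Kimura two-parameter model, d = −½ ln(1 − 2P − Q) − ¼ ln(1 − 2Q).
1 − 2P − Q = 0.478506, giving −½ ln(0.478506) = 0.368543.
1 − 2Q = 0.542476, giving −¼ ln(0.542476) = 0.152903.
d = 0.368543 + 0.152903 = 0.521446.
Under a molecular clock d = 2μt, so t = d/(2μ) = 0.521446 / (2 × 6.6 × 10^-8) = 3.95 million years.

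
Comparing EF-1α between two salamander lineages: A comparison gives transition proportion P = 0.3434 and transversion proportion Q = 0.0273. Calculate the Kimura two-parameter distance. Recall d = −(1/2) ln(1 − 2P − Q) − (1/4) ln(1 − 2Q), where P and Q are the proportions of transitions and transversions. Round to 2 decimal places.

0.64

Under the Kimura two-parameter model, d = −½ ln(1 − 2P − Q) − ¼ ln(1 − 2Q).
1 − 2P − Q = 0.2859, giving −½ ln(0.2859) = 0.626057.
1 − 2Q = 0.9454, giving −¼ ln(0.9454) = 0.014037.
d = 0.626057 + 0.014037 = 0.640094.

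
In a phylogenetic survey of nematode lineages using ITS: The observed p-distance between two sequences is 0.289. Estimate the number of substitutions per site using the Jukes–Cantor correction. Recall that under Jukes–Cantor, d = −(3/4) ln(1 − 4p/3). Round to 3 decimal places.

0.365

d = −(3/4) ln(1 − 4p/3) = −0.75 ln(1 − 0.385333) = −0.75 ln(0.614667)
  = −0.75 × (-0.486675) = 0.365006 substitutions/site.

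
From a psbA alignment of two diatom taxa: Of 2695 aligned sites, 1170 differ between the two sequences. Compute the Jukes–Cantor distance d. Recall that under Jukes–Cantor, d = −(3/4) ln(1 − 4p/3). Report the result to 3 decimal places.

0.649

p = 1170/2695 ≈ 0.434137.
d = −(3/4) ln(1 − 4p/3) = −0.75 ln(1 − 0.578849) = −0.75 ln(0.421151)
  = −0.75 × (-0.864764) = 0.648573 substitutions/site.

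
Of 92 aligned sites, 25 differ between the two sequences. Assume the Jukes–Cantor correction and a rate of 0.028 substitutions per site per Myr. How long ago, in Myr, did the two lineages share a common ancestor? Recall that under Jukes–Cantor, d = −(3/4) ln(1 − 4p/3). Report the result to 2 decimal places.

6.03

p = 25/92 ≈ 0.271739.
d = −(3/4) ln(1 − 4p/3) = −0.75 ln(1 − 0.362319) = −0.75 ln(0.637681)
  = −0.75 × (-0.449917) = 0.337438 substitutions/site.
Under a molecular clock d = 2μt, so t = d/(2μ) = 0.337438 / (2 × 0.028) = 6.03 Myr.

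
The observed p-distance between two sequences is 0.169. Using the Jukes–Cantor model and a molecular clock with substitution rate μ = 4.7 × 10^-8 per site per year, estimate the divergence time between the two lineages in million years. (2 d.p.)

d = −(3/4) ln(1 − 4p/3) = −0.75 ln(1 − 0.225333) = −0.75 ln(0.774667)
  = −0.75 × (-0.255322) = 0.191492 substitutions/site.
Under a molecular clock d = 2μt, so t = d/(2μ) = 0.191492 / (2 × 4.7 × 10^-8) = 2.04 million years.

2.04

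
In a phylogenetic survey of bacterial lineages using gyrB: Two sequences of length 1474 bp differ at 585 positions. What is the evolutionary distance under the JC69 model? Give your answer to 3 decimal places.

0.565

p = 585/1474 ≈ 0.396879.
d = −(3/4) ln(1 − 4p/3) = −0.75 ln(1 − 0.529172) = −0.75 ln(0.470828)
  = −0.75 × (-0.753262) = 0.564947 substitutions/site.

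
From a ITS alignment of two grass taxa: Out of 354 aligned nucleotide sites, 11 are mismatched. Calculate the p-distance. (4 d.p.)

0.0311

p = 11/354 = 0.031073… ≈ 0.0311 (to 4 d.p.).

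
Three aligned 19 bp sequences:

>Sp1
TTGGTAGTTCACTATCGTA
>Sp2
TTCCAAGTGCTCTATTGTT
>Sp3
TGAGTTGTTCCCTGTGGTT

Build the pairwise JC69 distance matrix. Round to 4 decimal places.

d(Sp1,Sp2) = 0.5068, d(Sp1,Sp3) = 0.5068, d(Sp2,Sp3) = 0.7489

Sp1–Sp2: 7/19 sites differ → p ≈ 0.368421, d = −0.75 ln(1 − 0.491228) = 0.506816 ≈ 0.5068.
Sp1–Sp3: 7/19 sites differ → p ≈ 0.368421, d = −0.75 ln(1 − 0.491228) = 0.506816 ≈ 0.5068.
Sp2–Sp3: 9/19 sites differ → p ≈ 0.473684, d = −0.75 ln(1 − 0.631579) = 0.748897 ≈ 0.7489.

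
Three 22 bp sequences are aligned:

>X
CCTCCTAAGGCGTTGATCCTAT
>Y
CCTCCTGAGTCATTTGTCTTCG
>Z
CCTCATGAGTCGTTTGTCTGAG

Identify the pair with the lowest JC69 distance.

Y and Z

X–Y: 8/22 differ, p = 0.364, d = 0.497.
X–Z: 8/22 differ, p = 0.364, d = 0.497.
Y–Z: 4/22 differ, p = 0.182, d = 0.208.
The smallest distance is between Y and Z.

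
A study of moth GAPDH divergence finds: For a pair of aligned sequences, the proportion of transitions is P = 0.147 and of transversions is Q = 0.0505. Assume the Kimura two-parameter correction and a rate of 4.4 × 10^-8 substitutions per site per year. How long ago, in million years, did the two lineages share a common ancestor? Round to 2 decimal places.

2.70

Under the Kimura two-parameter model, d = −½ ln(1 − 2P − Q) − ¼ ln(1 − 2Q).
1 − 2P − Q = 0.6555, giving −½ ln(0.6555) = 0.211178.
1 − 2Q = 0.899, giving −¼ ln(0.899) = 0.026618.
d = 0.211178 + 0.026618 = 0.237796.
Under a molecular clock d = 2μt, so t = d/(2μ) = 0.237796 / (2 × 4.4 × 10^-8) = 2.70 million years.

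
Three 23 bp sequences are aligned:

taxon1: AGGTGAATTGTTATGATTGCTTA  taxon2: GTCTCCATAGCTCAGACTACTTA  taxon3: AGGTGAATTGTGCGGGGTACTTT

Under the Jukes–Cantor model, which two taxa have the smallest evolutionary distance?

taxon1 and taxon3

taxon1–taxon2: 11/23 differ, p = 0.478, d = 0.761.
taxon1–taxon3: 7/23 differ, p = 0.304, d = 0.390.
taxon2–taxon3: 12/23 differ, p = 0.522, d = 0.892.
The smallest distance is between taxon1 and taxon3.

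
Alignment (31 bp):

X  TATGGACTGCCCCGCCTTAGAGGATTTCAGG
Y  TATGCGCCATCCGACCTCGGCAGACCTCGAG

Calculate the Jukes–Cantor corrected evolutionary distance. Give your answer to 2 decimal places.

0.78

The sequences differ at 15 of 31 sites, so p = 15/31 ≈ 0.483871.
d = −(3/4) ln(1 − 4p/3) = −0.75 ln(1 − 0.645161) = −0.75 ln(0.354839)
  = −0.75 × (-1.036091) = 0.777068 substitutions/site.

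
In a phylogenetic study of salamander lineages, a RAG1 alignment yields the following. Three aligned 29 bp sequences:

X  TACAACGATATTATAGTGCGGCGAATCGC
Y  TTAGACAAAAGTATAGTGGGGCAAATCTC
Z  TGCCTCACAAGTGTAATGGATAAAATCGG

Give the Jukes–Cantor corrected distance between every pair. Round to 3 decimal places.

d(X,Y) = 0.401, d(X,Z) = 0.878, d(Y,Z) = 0.602

X–Y: 9/29 sites differ → p ≈ 0.310345, d = −0.75 ln(1 − 0.413793) = 0.400562 ≈ 0.401.
X–Z: 15/29 sites differ → p ≈ 0.517241, d = −0.75 ln(1 − 0.689655) = 0.877553 ≈ 0.878.
Y–Z: 12/29 sites differ → p ≈ 0.413793, d = −0.75 ln(1 − 0.551724) = 0.601760 ≈ 0.602.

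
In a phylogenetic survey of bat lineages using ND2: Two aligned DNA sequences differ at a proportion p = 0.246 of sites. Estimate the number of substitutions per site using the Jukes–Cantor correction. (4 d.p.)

0.2981

d = −(3/4) ln(1 − 4p/3) = −0.75 ln(1 − 0.328) = −0.75 ln(0.672)
  = −0.75 × (-0.397497) = 0.298123 substitutions/site.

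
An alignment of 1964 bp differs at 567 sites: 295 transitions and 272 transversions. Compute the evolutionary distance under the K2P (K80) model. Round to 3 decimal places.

P = 295/1964 ≈ 0.150204 and Q = 272/1964 ≈ 0.138493.
Under the Kimura two-parameter model, d = −½ ln(1 − 2P − Q) − ¼ ln(1 − 2Q).
1 − 2P − Q = 0.561099, giving −½ ln(0.561099) = 0.288929.
1 − 2Q = 0.723014, giving −¼ ln(0.723014) = 0.081082.
d = 0.288929 + 0.081082 = 0.370011.

0.370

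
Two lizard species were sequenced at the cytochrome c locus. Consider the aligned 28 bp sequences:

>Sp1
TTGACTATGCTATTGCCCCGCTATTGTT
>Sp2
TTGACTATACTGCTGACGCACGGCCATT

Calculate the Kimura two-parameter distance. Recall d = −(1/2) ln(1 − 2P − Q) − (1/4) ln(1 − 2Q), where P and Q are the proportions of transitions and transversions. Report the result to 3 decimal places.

0.628

Of 28 sites, 8 differences are transitions and 3 are transversions, so P = 8/28 ≈ 0.285714 and Q = 3/28 ≈ 0.107143.
Under the Kimura two-parameter model, d = −½ ln(1 − 2P − Q) − ¼ ln(1 − 2Q).
1 − 2P − Q = 0.321429, giving −½ ln(0.321429) = 0.567489.
1 − 2Q = 0.785714, giving −¼ ln(0.785714) = 0.060291.
d = 0.567489 + 0.060291 = 0.627780.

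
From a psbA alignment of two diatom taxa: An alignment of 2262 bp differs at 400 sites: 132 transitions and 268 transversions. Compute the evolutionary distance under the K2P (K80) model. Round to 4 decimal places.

0.2017

P = 132/2262 ≈ 0.058355 and Q = 268/2262 ≈ 0.118479.
Under the Kimura two-parameter model, d = −½ ln(1 − 2P − Q) − ¼ ln(1 − 2Q).
1 − 2P − Q = 0.764811, giving −½ ln(0.764811) = 0.134063.
1 − 2Q = 0.763042, giving −¼ ln(0.763042) = 0.067611.
d = 0.134063 + 0.067611 = 0.201674.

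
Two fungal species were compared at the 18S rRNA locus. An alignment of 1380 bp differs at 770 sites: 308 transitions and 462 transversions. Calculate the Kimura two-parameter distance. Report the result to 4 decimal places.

P = 308/1380 ≈ 0.223188 and Q = 462/1380 ≈ 0.334783.
Under the Kimura two-parameter model, d = −½ ln(1 − 2P − Q) − ¼ ln(1 − 2Q).
1 − 2P − Q = 0.218841, giving −½ ln(0.218841) = 0.759705.
1 − 2Q = 0.330434, giving −¼ ln(0.330434) = 0.276837.
d = 0.759705 + 0.276837 = 1.036542.

1.0365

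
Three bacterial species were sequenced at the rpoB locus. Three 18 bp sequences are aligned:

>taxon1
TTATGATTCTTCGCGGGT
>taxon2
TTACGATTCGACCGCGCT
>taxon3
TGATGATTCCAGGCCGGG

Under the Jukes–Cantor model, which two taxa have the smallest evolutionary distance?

taxon1 and taxon3

taxon1–taxon2: 7/18 differ, p = 0.389, d = 0.548.
taxon1–taxon3: 6/18 differ, p = 0.333, d = 0.441.
taxon2–taxon3: 8/18 differ, p = 0.444, d = 0.673.
The smallest distance is between taxon1 and taxon3.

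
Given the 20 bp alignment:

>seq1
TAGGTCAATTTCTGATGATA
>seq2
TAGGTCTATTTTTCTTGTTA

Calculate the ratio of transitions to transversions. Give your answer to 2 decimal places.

0.25

Transitions are A↔G and C↔T; transversions are all other mismatches.
Transitions: 1. Transversions: 4.
R = 1/4 = 0.25.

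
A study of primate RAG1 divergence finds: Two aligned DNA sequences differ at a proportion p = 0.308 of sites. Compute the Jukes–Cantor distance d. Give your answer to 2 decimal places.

d = −(3/4) ln(1 − 4p/3) = −0.75 ln(1 − 0.410667) = −0.75 ln(0.589333)
  = −0.75 × (-0.528764) = 0.396573 substitutions/site.

0.40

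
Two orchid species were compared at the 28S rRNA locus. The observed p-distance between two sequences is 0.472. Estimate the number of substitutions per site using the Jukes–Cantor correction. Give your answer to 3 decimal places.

0.744

d = −(3/4) ln(1 − 4p/3) = −0.75 ln(1 − 0.629333) = −0.75 ln(0.370667)
  = −0.75 × (-0.992451) = 0.744338 substitutions/site.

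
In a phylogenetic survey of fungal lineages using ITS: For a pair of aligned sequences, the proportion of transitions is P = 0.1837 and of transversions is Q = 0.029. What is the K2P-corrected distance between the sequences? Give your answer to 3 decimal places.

0.267

Under the Kimura two-parameter model, d = −½ ln(1 − 2P − Q) − ¼ ln(1 − 2Q).
1 − 2P − Q = 0.6036, giving −½ ln(0.6036) = 0.252422.
1 − 2Q = 0.942, giving −¼ ln(0.942) = 0.014938.
d = 0.252422 + 0.014938 = 0.267360.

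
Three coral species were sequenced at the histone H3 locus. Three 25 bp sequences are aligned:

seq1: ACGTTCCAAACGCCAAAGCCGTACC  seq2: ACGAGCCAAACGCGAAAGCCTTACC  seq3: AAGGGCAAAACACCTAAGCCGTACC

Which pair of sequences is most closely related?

seq1–seq2: 4/25 differ, p = 0.160, d = 0.180.
seq1–seq3: 6/25 differ, p = 0.240, d = 0.289.
seq2–seq3: 7/25 differ, p = 0.280, d = 0.351.
The smallest distance is between seq1 and seq2.

seq1 and seq2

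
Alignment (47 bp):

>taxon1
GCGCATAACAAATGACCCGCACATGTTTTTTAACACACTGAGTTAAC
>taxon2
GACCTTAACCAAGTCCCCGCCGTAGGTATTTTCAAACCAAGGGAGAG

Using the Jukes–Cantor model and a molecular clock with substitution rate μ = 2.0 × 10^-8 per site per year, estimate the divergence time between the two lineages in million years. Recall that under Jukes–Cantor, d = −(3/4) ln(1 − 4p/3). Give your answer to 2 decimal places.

The sequences differ at 25 of 47 sites, so p = 25/47 ≈ 0.531915.
d = −(3/4) ln(1 − 4p/3) = −0.75 ln(1 − 0.70922) = −0.75 ln(0.29078)
  = −0.75 × (-1.235188) = 0.926391 substitutions/site.
Under a molecular clock d = 2μt, so t = d/(2μ) = 0.926391 / (2 × 2.0 × 10^-8) = 23.16 million years.

23.16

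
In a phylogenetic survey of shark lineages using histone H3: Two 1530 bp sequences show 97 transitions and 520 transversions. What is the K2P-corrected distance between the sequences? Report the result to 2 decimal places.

0.60

P = 97/1530 ≈ 0.063399 and Q = 520/1530 ≈ 0.339869.
Under the Kimura two-parameter model, d = −½ ln(1 − 2P − Q) − ¼ ln(1 − 2Q).
1 − 2P − Q = 0.533333, giving −½ ln(0.533333) = 0.314305.
1 − 2Q = 0.320262, giving −¼ ln(0.320262) = 0.284654.
d = 0.314305 + 0.284654 = 0.598959.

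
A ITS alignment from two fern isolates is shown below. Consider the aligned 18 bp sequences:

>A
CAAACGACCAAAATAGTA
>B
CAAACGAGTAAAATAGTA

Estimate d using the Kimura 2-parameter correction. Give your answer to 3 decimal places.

Of 18 sites, 1 differences are transitions and 1 are transversions, so P = 1/18 ≈ 0.055556 and Q = 1/18 ≈ 0.055556.
Under the Kimura two-parameter model, d = −½ ln(1 − 2P − Q) − ¼ ln(1 − 2Q).
1 − 2P − Q = 0.833332, giving −½ ln(0.833332) = 0.091162.
1 − 2Q = 0.888888, giving −¼ ln(0.888888) = 0.029446.
d = 0.091162 + 0.029446 = 0.120608.

0.121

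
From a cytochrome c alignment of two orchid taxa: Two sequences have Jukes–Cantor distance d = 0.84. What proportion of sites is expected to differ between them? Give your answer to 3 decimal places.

0.505

p = (3/4)(1 − e^(−4d/3)) = 0.75 × (1 − e^(-1.12)) = 0.75 × (1 − 0.326280) = 0.505290.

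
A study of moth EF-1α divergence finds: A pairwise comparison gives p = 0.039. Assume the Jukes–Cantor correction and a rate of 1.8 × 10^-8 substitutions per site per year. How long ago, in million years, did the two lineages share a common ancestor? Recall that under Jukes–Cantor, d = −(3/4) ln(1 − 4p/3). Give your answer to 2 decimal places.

d = −(3/4) ln(1 − 4p/3) = −0.75 ln(1 − 0.052) = −0.75 ln(0.948)
  = −0.75 × (-0.053401) = 0.040051 substitutions/site.
Under a molecular clock d = 2μt, so t = d/(2μ) = 0.040051 / (2 × 1.8 × 10^-8) = 1.11 million years.

1.11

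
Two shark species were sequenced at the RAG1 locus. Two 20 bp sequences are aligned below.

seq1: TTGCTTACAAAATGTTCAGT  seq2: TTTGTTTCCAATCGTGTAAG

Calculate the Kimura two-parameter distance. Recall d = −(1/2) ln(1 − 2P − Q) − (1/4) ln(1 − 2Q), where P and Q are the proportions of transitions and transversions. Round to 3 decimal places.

0.826

Of 20 sites, 3 differences are transitions and 7 are transversions, so P = 3/20 = 0.15 and Q = 7/20 = 0.35.
Under the Kimura two-parameter model, d = −½ ln(1 − 2P − Q) − ¼ ln(1 − 2Q).
1 − 2P − Q = 0.35, giving −½ ln(0.35) = 0.524911.
1 − 2Q = 0.3, giving −¼ ln(0.3) = 0.300993.
d = 0.524911 + 0.300993 = 0.825904.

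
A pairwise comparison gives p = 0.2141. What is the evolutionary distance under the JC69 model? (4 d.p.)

0.2521

d = −(3/4) ln(1 − 4p/3) = −0.75 ln(1 − 0.285467) = −0.75 ln(0.714533)
  = −0.75 × (-0.336126) = 0.252095 substitutions/site.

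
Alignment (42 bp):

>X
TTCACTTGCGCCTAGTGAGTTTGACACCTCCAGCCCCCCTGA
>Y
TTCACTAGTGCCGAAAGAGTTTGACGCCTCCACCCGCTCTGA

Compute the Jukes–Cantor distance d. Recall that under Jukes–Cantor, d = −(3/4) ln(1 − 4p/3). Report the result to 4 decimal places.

The sequences differ at 9 of 42 sites (7, 9, 13, 15, 16, 26, 33, 36, 38), so p = 9/42 ≈ 0.214286.
d = −(3/4) ln(1 − 4p/3) = −0.75 ln(1 − 0.285715) = −0.75 ln(0.714285)
  = −0.75 × (-0.336473) = 0.252355 substitutions/site.

0.2524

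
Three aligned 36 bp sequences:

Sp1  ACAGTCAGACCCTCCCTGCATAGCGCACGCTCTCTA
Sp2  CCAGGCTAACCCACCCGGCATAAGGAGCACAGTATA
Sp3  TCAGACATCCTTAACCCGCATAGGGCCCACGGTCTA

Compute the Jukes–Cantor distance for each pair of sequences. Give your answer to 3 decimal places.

Sp1–Sp2: 14/36 sites differ → p ≈ 0.388889, d = −0.75 ln(1 − 0.518519) = 0.548166 ≈ 0.548.
Sp1–Sp3: 14/36 sites differ → p ≈ 0.388889, d = −0.75 ln(1 − 0.518519) = 0.548166 ≈ 0.548.
Sp2–Sp3: 14/36 sites differ → p ≈ 0.388889, d = −0.75 ln(1 − 0.518519) = 0.548166 ≈ 0.548.

d(Sp1,Sp2) = 0.548, d(Sp1,Sp3) = 0.548, d(Sp2,Sp3) = 0.548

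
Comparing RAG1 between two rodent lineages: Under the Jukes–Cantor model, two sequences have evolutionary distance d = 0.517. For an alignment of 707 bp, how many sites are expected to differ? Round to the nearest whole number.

264

Invert JC69: p = (3/4)(1 − e^(−4d/3)) = 0.75 × (1 − e^(-0.689333)) = 0.75 × (1 − 0.501911) = 0.373567.
Expected differing sites = pL ≈ 0.373567 × 707 = 264.111869 ≈ 264.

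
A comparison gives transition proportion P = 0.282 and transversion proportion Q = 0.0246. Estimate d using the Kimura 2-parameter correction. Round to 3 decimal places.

0.457

Under the Kimura two-parameter model, d = −½ ln(1 − 2P − Q) − ¼ ln(1 − 2Q).
1 − 2P − Q = 0.4114, giving −½ ln(0.4114) = 0.444095.
1 − 2Q = 0.9508, giving −¼ ln(0.9508) = 0.012613.
d = 0.444095 + 0.012613 = 0.456708.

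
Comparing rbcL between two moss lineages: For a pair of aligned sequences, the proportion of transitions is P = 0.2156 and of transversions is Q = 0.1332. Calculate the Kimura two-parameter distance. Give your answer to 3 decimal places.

Under the Kimura two-parameter model, d = −½ ln(1 − 2P − Q) − ¼ ln(1 − 2Q).
1 − 2P − Q = 0.4356, giving −½ ln(0.4356) = 0.415515.
1 − 2Q = 0.7336, giving −¼ ln(0.7336) = 0.077448.
d = 0.415515 + 0.077448 = 0.492963.

0.493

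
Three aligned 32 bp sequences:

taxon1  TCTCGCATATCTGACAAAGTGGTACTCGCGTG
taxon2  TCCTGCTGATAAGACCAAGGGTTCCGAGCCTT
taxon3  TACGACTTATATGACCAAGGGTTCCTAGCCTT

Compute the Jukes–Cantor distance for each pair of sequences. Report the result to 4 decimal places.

taxon1–taxon2: 14/32 sites differ → p = 0.4375, d = −0.75 ln(1 − 0.583333) = 0.656601 ≈ 0.6566.
taxon1–taxon3: 13/32 sites differ → p = 0.40625, d = −0.75 ln(1 − 0.541667) = 0.585119 ≈ 0.5851.
taxon2–taxon3: 6/32 sites differ → p = 0.1875, d = −0.75 ln(1 − 0.25) = 0.215762 ≈ 0.2158.

d(taxon1,taxon2) = 0.6566, d(taxon1,taxon3) = 0.5851, d(taxon2,taxon3) = 0.2158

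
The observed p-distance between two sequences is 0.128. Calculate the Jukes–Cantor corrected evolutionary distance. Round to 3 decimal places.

0.140

d = −(3/4) ln(1 − 4p/3) = −0.75 ln(1 − 0.170667) = −0.75 ln(0.829333)
  = −0.75 × (-0.187134) = 0.140351 substitutions/site.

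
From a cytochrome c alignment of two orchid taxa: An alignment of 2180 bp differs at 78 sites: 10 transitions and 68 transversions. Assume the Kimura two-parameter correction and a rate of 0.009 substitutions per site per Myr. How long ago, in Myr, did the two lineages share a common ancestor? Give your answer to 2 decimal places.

P = 10/2180 ≈ 0.004587 and Q = 68/2180 ≈ 0.031193.
Under the Kimura two-parameter model, d = −½ ln(1 − 2P − Q) − ¼ ln(1 − 2Q).
1 − 2P − Q = 0.959633, giving −½ ln(0.959633) = 0.020602.
1 − 2Q = 0.937614, giving −¼ ln(0.937614) = 0.016104.
d = 0.020602 + 0.016104 = 0.036706.
Under a molecular clock d = 2μt, so t = d/(2μ) = 0.036706 / (2 × 0.009) = 2.04 Myr.

2.04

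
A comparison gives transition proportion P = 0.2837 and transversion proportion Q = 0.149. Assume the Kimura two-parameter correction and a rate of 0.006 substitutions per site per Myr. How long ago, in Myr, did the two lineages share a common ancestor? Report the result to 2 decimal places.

Under the Kimura two-parameter model, d = −½ ln(1 − 2P − Q) − ¼ ln(1 − 2Q).
1 − 2P − Q = 0.2836, giving −½ ln(0.2836) = 0.630095.
1 − 2Q = 0.702, giving −¼ ln(0.702) = 0.088455.
d = 0.630095 + 0.088455 = 0.718550.
Under a molecular clock d = 2μt, so t = d/(2μ) = 0.718550 / (2 × 0.006) = 59.88 Myr.

59.88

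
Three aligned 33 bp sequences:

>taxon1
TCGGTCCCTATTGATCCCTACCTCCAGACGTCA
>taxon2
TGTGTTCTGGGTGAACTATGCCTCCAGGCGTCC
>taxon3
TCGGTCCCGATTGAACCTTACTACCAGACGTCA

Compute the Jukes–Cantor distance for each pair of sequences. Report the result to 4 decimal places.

d(taxon1,taxon2) = 0.5587, d(taxon1,taxon3) = 0.1693, d(taxon2,taxon3) = 0.5587

taxon1–taxon2: 13/33 sites differ → p ≈ 0.393939, d = −0.75 ln(1 − 0.525252) = 0.558728 ≈ 0.5587.
taxon1–taxon3: 5/33 sites differ → p ≈ 0.151515, d = −0.75 ln(1 − 0.20202) = 0.169254 ≈ 0.1693.
taxon2–taxon3: 13/33 sites differ → p ≈ 0.393939, d = −0.75 ln(1 − 0.525252) = 0.558728 ≈ 0.5587.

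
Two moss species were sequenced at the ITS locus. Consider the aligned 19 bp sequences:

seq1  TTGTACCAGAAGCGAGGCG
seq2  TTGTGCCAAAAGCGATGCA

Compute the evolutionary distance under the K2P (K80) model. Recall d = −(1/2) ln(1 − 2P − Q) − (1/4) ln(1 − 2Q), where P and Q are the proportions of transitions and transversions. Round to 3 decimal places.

0.258

Of 19 sites, 3 differences are transitions and 1 are transversions, so P = 3/19 ≈ 0.157895 and Q = 1/19 ≈ 0.052632.
Under the Kimura two-parameter model, d = −½ ln(1 − 2P − Q) − ¼ ln(1 − 2Q).
1 − 2P − Q = 0.631578, giving −½ ln(0.631578) = 0.229767.
1 − 2Q = 0.894736, giving −¼ ln(0.894736) = 0.027807.
d = 0.229767 + 0.027807 = 0.257574.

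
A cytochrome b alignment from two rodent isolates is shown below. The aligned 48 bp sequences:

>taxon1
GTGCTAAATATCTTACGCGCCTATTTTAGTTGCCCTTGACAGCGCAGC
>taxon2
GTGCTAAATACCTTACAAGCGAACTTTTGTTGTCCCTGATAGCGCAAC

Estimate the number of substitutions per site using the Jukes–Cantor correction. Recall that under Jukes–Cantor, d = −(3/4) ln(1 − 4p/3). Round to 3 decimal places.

The sequences differ at 11 of 48 sites, so p = 11/48 ≈ 0.229167.
d = −(3/4) ln(1 − 4p/3) = −0.75 ln(1 − 0.305556) = −0.75 ln(0.694444)
  = −0.75 × (-0.364644) = 0.273483 substitutions/site.

0.273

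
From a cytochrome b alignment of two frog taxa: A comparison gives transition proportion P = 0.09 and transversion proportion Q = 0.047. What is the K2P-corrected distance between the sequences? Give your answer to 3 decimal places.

Under the Kimura two-parameter model, d = −½ ln(1 − 2P − Q) − ¼ ln(1 − 2Q).
1 − 2P − Q = 0.773, giving −½ ln(0.773) = 0.128738.
1 − 2Q = 0.906, giving −¼ ln(0.906) = 0.024679.
d = 0.128738 + 0.024679 = 0.153417.

0.153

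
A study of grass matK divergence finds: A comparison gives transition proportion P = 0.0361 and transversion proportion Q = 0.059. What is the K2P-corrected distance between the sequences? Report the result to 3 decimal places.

0.102

Under the Kimura two-parameter model, d = −½ ln(1 − 2P − Q) − ¼ ln(1 − 2Q).
1 − 2P − Q = 0.8688, giving −½ ln(0.8688) = 0.070321.
1 − 2Q = 0.882, giving −¼ ln(0.882) = 0.031391.
d = 0.070321 + 0.031391 = 0.101712.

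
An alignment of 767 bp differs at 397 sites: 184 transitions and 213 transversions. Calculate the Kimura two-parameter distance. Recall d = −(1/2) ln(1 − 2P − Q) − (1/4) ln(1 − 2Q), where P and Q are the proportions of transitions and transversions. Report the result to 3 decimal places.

P = 184/767 ≈ 0.239896 and Q = 213/767 ≈ 0.277705.
Under the Kimura two-parameter model, d = −½ ln(1 − 2P − Q) − ¼ ln(1 − 2Q).
1 − 2P − Q = 0.242503, giving −½ ln(0.242503) = 0.708371.
1 − 2Q = 0.44459, giving −¼ ln(0.44459) = 0.202651.
d = 0.708371 + 0.202651 = 0.911022.

0.911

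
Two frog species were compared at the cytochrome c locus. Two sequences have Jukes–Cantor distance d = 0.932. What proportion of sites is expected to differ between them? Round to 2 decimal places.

0.53

p = (3/4)(1 − e^(−4d/3)) = 0.75 × (1 − e^(-1.242667)) = 0.75 × (1 − 0.288613) = 0.533540.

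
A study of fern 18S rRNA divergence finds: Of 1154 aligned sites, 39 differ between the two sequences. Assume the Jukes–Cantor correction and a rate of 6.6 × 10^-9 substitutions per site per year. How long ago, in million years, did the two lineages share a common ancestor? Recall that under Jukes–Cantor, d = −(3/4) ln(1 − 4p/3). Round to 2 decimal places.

p = 39/1154 ≈ 0.033795.
d = −(3/4) ln(1 − 4p/3) = −0.75 ln(1 − 0.04506) = −0.75 ln(0.95494)
  = −0.75 × (-0.046107) = 0.034580 substitutions/site.
Under a molecular clock d = 2μt, so t = d/(2μ) = 0.034580 / (2 × 6.6 × 10^-9) = 2.62 million years.

2.62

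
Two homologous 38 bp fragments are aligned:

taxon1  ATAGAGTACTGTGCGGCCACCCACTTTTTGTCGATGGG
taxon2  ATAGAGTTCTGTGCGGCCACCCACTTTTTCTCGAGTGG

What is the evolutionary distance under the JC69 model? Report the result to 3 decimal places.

The sequences differ at 4 of 38 sites (8, 30, 35, 36), so p = 4/38 ≈ 0.105263.
d = −(3/4) ln(1 − 4p/3) = −0.75 ln(1 − 0.140351) = −0.75 ln(0.859649)
  = −0.75 × (-0.151231) = 0.113423 substitutions/site.

0.113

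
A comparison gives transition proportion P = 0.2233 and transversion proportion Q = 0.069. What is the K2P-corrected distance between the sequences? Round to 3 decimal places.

0.400

Under the Kimura two-parameter model, d = −½ ln(1 − 2P − Q) − ¼ ln(1 − 2Q).
1 − 2P − Q = 0.4844, giving −½ ln(0.4844) = 0.362422.
1 − 2Q = 0.862, giving −¼ ln(0.862) = 0.037125.
d = 0.362422 + 0.037125 = 0.399547.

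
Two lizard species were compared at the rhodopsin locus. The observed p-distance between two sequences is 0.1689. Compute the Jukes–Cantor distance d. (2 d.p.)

0.19

d = −(3/4) ln(1 − 4p/3) = −0.75 ln(1 − 0.2252) = −0.75 ln(0.7748)
  = −0.75 × (-0.255150) = 0.191363 substitutions/site.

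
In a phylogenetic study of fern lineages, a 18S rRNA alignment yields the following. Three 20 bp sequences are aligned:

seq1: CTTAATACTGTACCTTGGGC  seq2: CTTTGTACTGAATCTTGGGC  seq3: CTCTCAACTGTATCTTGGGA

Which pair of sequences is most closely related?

seq1 and seq2

seq1–seq2: 4/20 differ, p = 0.200, d = 0.233.
seq1–seq3: 6/20 differ, p = 0.300, d = 0.383.
seq2–seq3: 5/20 differ, p = 0.250, d = 0.304.
The smallest distance is between seq1 and seq2.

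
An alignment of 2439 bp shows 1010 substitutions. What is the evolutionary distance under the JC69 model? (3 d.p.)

p = 1010/2439 ≈ 0.414104.
d = −(3/4) ln(1 − 4p/3) = −0.75 ln(1 − 0.552139) = −0.75 ln(0.447861)
  = −0.75 × (-0.803272) = 0.602454 substitutions/site.

0.602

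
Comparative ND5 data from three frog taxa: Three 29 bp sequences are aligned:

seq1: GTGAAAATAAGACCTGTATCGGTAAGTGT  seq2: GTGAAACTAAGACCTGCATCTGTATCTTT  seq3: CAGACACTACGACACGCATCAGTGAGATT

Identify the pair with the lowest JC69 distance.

seq1 and seq2

seq1–seq2: 6/29 differ, p = 0.207, d = 0.242.
seq1–seq3: 12/29 differ, p = 0.414, d = 0.602.
seq2–seq3: 11/29 differ, p = 0.379, d = 0.529.
The smallest distance is between seq1 and seq2.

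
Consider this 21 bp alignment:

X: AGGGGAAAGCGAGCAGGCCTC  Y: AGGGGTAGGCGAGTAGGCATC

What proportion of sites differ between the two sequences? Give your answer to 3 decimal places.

0.190

The sequences differ at 4 of 21 positions (sites 6, 8, 14, 19).
p = 4/21 = 0.190476… ≈ 0.190 (to 3 d.p.).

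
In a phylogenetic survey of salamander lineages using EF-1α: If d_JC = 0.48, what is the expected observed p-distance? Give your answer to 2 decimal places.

0.35

p = (3/4)(1 − e^(−4d/3)) = 0.75 × (1 − e^(-0.64)) = 0.75 × (1 − 0.527292) = 0.354531.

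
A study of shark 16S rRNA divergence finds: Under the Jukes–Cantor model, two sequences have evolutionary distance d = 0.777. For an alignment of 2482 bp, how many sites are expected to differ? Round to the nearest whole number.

Invert JC69: p = (3/4)(1 − e^(−4d/3)) = 0.75 × (1 − e^(-1.036)) = 0.75 × (1 − 0.354871) = 0.483847.
Expected differing sites = pL ≈ 0.483847 × 2482 = 1200.908254 ≈ 1201.

1201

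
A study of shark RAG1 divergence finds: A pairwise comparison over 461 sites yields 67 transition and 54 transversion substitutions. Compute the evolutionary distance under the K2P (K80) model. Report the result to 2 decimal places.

0.33

P = 67/461 ≈ 0.145336 and Q = 54/461 ≈ 0.117137.
Under the Kimura two-parameter model, d = −½ ln(1 − 2P − Q) − ¼ ln(1 − 2Q).
1 − 2P − Q = 0.592191, giving −½ ln(0.592191) = 0.261963.
1 − 2Q = 0.765726, giving −¼ ln(0.765726) = 0.066733.
d = 0.261963 + 0.066733 = 0.328696.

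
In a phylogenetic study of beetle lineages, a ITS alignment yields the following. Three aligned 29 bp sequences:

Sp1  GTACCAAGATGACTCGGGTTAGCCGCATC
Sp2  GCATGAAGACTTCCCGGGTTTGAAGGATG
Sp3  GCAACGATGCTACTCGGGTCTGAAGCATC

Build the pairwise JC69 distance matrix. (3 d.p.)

d(Sp1,Sp2) = 0.602, d(Sp1,Sp3) = 0.529, d(Sp2,Sp3) = 0.462

Sp1–Sp2: 12/29 sites differ → p ≈ 0.413793, d = −0.75 ln(1 − 0.551724) = 0.601760 ≈ 0.602.
Sp1–Sp3: 11/29 sites differ → p ≈ 0.37931, d = −0.75 ln(1 − 0.505747) = 0.528531 ≈ 0.529.
Sp2–Sp3: 10/29 sites differ → p ≈ 0.344828, d = −0.75 ln(1 − 0.459771) = 0.461822 ≈ 0.462.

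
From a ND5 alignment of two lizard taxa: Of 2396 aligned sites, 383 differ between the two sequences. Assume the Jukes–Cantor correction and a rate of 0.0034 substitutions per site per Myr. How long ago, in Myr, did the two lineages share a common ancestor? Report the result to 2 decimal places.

p = 383/2396 ≈ 0.15985.
d = −(3/4) ln(1 − 4p/3) = −0.75 ln(1 − 0.213133) = −0.75 ln(0.786867)
  = −0.75 × (-0.239696) = 0.179772 substitutions/site.
Under a molecular clock d = 2μt, so t = d/(2μ) = 0.179772 / (2 × 0.0034) = 26.44 Myr.

26.44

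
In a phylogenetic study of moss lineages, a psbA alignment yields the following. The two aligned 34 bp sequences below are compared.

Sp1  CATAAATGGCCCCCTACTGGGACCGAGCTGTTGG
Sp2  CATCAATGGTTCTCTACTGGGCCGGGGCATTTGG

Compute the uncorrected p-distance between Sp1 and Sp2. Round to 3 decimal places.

0.265

The sequences differ at 9 of 34 positions (sites 4, 10, 11, 13, 22, 24, 26, 29, 30).
p = 9/34 = 0.264705… ≈ 0.265 (to 3 d.p.).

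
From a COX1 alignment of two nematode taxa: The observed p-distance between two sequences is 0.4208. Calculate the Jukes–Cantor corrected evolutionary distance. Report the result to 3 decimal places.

0.618

d = −(3/4) ln(1 − 4p/3) = −0.75 ln(1 − 0.561067) = −0.75 ln(0.438933)
  = −0.75 × (-0.823408) = 0.617556 substitutions/site.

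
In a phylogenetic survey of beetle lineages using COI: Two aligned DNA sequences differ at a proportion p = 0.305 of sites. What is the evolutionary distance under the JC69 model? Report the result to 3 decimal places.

0.391

d = −(3/4) ln(1 − 4p/3) = −0.75 ln(1 − 0.406667) = −0.75 ln(0.593333)
  = −0.75 × (-0.521999) = 0.391499 substitutions/site.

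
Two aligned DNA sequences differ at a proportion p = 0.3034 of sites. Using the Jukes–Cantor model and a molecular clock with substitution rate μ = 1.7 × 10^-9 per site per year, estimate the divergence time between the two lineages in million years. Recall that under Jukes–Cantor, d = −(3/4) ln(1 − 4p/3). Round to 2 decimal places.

114.36

d = −(3/4) ln(1 − 4p/3) = −0.75 ln(1 − 0.404533) = −0.75 ln(0.595467)
  = −0.75 × (-0.518409) = 0.388807 substitutions/site.
Under a molecular clock d = 2μt, so t = d/(2μ) = 0.388807 / (2 × 1.7 × 10^-9) = 114.36 million years.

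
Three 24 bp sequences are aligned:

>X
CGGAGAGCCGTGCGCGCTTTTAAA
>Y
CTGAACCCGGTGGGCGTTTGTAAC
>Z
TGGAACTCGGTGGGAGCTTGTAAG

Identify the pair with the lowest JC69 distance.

Y and Z

X–Y: 9/24 differ, p = 0.375, d = 0.520.
X–Z: 9/24 differ, p = 0.375, d = 0.520.
Y–Z: 6/24 differ, p = 0.250, d = 0.304.
The smallest distance is between Y and Z.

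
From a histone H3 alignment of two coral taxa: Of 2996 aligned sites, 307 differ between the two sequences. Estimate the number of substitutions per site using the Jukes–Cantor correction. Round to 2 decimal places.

p = 307/2996 ≈ 0.10247.
d = −(3/4) ln(1 − 4p/3) = −0.75 ln(1 − 0.136627) = −0.75 ln(0.863373)
  = −0.75 × (-0.146908) = 0.110181 substitutions/site.

0.11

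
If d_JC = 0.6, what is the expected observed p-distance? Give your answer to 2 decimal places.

p = (3/4)(1 − e^(−4d/3)) = 0.75 × (1 − e^(-0.8)) = 0.75 × (1 − 0.449329) = 0.413003.

0.41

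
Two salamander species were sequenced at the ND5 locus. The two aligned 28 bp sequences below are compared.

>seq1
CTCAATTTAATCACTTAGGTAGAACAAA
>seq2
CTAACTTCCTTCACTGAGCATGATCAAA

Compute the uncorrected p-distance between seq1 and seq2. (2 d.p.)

The sequences differ at 10 of 28 positions (sites 3, 5, 8, 9, 10, 16, 19, 20, 21, 24).
p = 10/28 = 0.357142… ≈ 0.36 (to 2 d.p.).

0.36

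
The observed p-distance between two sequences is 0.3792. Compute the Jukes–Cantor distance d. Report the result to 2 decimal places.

0.53

d = −(3/4) ln(1 − 4p/3) = −0.75 ln(1 − 0.5056) = −0.75 ln(0.4944)
  = −0.75 × (-0.704410) = 0.528308 substitutions/site.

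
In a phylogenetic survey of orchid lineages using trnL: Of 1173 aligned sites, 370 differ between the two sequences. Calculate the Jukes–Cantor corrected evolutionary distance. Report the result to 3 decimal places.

p = 370/1173 ≈ 0.315431.
d = −(3/4) ln(1 − 4p/3) = −0.75 ln(1 − 0.420575) = −0.75 ln(0.579425)
  = −0.75 × (-0.545719) = 0.409289 substitutions/site.

0.409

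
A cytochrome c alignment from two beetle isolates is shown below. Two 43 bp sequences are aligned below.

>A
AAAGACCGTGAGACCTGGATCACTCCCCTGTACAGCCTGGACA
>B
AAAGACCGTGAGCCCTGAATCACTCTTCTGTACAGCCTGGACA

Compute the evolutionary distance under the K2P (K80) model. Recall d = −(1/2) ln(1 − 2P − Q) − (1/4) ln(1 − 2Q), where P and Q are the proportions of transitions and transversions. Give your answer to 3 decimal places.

0.101

Of 43 sites, 3 differences are transitions and 1 are transversions, so P = 3/43 ≈ 0.069767 and Q = 1/43 ≈ 0.023256.
Under the Kimura two-parameter model, d = −½ ln(1 − 2P − Q) − ¼ ln(1 − 2Q).
1 − 2P − Q = 0.83721, giving −½ ln(0.83721) = 0.088840.
1 − 2Q = 0.953488, giving −¼ ln(0.953488) = 0.011907.
d = 0.088840 + 0.011907 = 0.100747.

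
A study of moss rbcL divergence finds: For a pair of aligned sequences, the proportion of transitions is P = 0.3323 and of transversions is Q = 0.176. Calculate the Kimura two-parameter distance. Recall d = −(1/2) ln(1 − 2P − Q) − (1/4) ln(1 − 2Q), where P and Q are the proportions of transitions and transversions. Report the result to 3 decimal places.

Under the Kimura two-parameter model, d = −½ ln(1 − 2P − Q) − ¼ ln(1 − 2Q).
1 − 2P − Q = 0.1594, giving −½ ln(0.1594) = 0.918169.
1 − 2Q = 0.648, giving −¼ ln(0.648) = 0.108466.
d = 0.918169 + 0.108466 = 1.026635.

1.027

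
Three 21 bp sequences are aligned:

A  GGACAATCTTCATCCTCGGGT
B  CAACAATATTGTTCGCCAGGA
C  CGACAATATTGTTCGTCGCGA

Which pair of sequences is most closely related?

B and C

A–B: 9/21 differ, p = 0.429, d = 0.635.
A–C: 7/21 differ, p = 0.333, d = 0.441.
B–C: 4/21 differ, p = 0.190, d = 0.220.
The smallest distance is between B and C.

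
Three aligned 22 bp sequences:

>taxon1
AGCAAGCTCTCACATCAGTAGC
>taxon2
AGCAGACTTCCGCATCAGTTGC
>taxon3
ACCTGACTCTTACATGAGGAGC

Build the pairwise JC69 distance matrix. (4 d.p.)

d(taxon1,taxon2) = 0.3390, d(taxon1,taxon3) = 0.4141, d(taxon2,taxon3) = 0.5913

taxon1–taxon2: 6/22 sites differ → p ≈ 0.272727, d = −0.75 ln(1 − 0.363636) = 0.338988 ≈ 0.3390.
taxon1–taxon3: 7/22 sites differ → p ≈ 0.318182, d = −0.75 ln(1 − 0.424243) = 0.414052 ≈ 0.4141.
taxon2–taxon3: 9/22 sites differ → p ≈ 0.409091, d = −0.75 ln(1 − 0.545455) = 0.591344 ≈ 0.5913.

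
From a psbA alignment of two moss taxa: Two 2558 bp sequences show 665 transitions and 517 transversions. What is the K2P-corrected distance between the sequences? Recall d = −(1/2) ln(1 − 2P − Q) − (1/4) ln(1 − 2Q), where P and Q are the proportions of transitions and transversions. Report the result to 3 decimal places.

0.770

P = 665/2558 ≈ 0.259969 and Q = 517/2558 ≈ 0.202111.
Under the Kimura two-parameter model, d = −½ ln(1 − 2P − Q) − ¼ ln(1 − 2Q).
1 − 2P − Q = 0.277951, giving −½ ln(0.277951) = 0.640155.
1 − 2Q = 0.595778, giving −¼ ln(0.595778) = 0.129472.
d = 0.640155 + 0.129472 = 0.769627.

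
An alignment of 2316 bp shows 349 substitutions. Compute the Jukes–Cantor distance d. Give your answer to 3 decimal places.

0.168

p = 349/2316 ≈ 0.150691.
d = −(3/4) ln(1 − 4p/3) = −0.75 ln(1 − 0.200921) = −0.75 ln(0.799079)
  = −0.75 × (-0.224295) = 0.168221 substitutions/site.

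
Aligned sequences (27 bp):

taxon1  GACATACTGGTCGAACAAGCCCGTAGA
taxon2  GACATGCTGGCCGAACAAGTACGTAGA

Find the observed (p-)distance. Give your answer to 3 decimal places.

0.148

The sequences differ at 4 of 27 positions (sites 6, 11, 20, 21).
p = 4/27 = 0.148148… ≈ 0.148 (to 3 d.p.).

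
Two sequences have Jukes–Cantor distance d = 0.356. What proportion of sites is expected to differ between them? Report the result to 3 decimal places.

p = (3/4)(1 − e^(−4d/3)) = 0.75 × (1 − e^(-0.474667)) = 0.75 × (1 − 0.622092) = 0.283431.

0.283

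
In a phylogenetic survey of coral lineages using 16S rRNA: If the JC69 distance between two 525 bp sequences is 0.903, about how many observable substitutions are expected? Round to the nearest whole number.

276

Invert JC69: p = (3/4)(1 − e^(−4d/3)) = 0.75 × (1 − e^(-1.204)) = 0.75 × (1 − 0.299992) = 0.525006.
Expected differing sites = pL ≈ 0.525006 × 525 = 275.62815 ≈ 276.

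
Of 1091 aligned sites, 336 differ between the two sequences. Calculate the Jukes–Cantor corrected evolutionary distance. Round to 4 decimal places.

p = 336/1091 ≈ 0.307974.
d = −(3/4) ln(1 − 4p/3) = −0.75 ln(1 − 0.410632) = −0.75 ln(0.589368)
  = −0.75 × (-0.528705) = 0.396529 substitutions/site.

0.3965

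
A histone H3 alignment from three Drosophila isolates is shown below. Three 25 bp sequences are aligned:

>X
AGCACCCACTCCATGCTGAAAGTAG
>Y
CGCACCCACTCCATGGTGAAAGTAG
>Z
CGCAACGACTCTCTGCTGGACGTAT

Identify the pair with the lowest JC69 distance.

X and Y

X–Y: 2/25 differ, p = 0.080, d = 0.085.
X–Z: 8/25 differ, p = 0.320, d = 0.417.
Y–Z: 8/25 differ, p = 0.320, d = 0.417.
The smallest distance is between X and Y.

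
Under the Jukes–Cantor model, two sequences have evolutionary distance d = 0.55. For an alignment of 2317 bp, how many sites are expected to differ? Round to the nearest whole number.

Invert JC69: p = (3/4)(1 − e^(−4d/3)) = 0.75 × (1 − e^(-0.733333)) = 0.75 × (1 − 0.480305) = 0.389771.
Expected differing sites = pL ≈ 0.389771 × 2317 = 903.099407 ≈ 903.

903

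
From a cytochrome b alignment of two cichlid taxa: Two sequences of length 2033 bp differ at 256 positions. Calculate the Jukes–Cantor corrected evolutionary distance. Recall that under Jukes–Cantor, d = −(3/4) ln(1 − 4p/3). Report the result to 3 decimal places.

p = 256/2033 ≈ 0.125922.
d = −(3/4) ln(1 − 4p/3) = −0.75 ln(1 − 0.167896) = −0.75 ln(0.832104)
  = −0.75 × (-0.183798) = 0.137849 substitutions/site.

0.138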